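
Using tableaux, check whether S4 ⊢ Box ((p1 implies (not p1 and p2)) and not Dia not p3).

Not valid

Tableau for the negation not Box ((p1 implies (not p1 and p2)) and not Dia not p3):
1. not Box ((p1 implies (not p1 and p2)) and not Dia not p3), w0
2. not ((p1 implies (not p1 and p2)) and not Dia not p3), w1
3. Dia not p3, w1
4. not p3, w2
Accessibility: w0Rw0, w0Rw1, w0Rw2, w1Rw1, w1Rw2, w2Rw2
The negation has an open branch (countermodel exists).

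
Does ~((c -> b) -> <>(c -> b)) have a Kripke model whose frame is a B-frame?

Unsatisfiable

1. ~((c -> b) -> <>(c -> b)), u
2. c -> b, u
3. ~<>(c -> b), u
4. ~(c -> b), u
5. c, u
6. ~b, u
7. b, u
Accessibility: uRu
Branch closes: b and ~b both at u.
Every branch closes; the branch above is one of them.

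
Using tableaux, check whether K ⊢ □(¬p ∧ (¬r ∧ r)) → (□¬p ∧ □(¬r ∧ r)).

Yes, valid

Tableau for the negation ¬(□(¬p ∧ (¬r ∧ r)) → (□¬p ∧ □(¬r ∧ r))):
1. ¬(□(¬p ∧ (¬r ∧ r)) → (□¬p ∧ □(¬r ∧ r))), w0
2. □(¬p ∧ (¬r ∧ r)), w0
3. ¬(□¬p ∧ □(¬r ∧ r)), w0
4. ¬□(¬r ∧ r), w0
5. ¬(¬r ∧ r), w1
6. ¬p ∧ (¬r ∧ r), w1
7. ¬p, w1
8. ¬r ∧ r, w1
9. ¬r, w1
10. r, w1
Accessibility: w0Rw1
Branch closes: r and ¬r both at w1.
All branches of the negation close; one closing branch shown above.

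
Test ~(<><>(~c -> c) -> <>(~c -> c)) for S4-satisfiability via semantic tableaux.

Unsatisfiable (every branch closes)

1. ~(<><>(~c -> c) -> <>(~c -> c)), u
2. <><>(~c -> c), u
3. ~<>(~c -> c), u
4. ~(~c -> c), u
5. ~c, u
6. <>(~c -> c), v
7. ~(~c -> c), v
8. ~c, v
9. ~c -> c, w
10. ~(~c -> c), w
11. ~c, w
12. c, w
Accessibility: uRu, uRv, uRw, vRv, vRw, wRw
Branch closes: c and ~c both at w.
(One branch shown.) All branches close.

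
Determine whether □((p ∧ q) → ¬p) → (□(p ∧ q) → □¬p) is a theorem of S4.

Tableau for the negation ¬(□((p ∧ q) → ¬p) → (□(p ∧ q) → □¬p)):
1. ¬(□((p ∧ q) → ¬p) → (□(p ∧ q) → □¬p)), w0
2. □((p ∧ q) → ¬p), w0   [¬→-rule on 1]
3. ¬(□(p ∧ q) → □¬p), w0   [¬→-rule on 1]
4. □(p ∧ q), w0   [¬→-rule on 3]
5. ¬□¬p, w0   [¬→-rule on 3]
6. (p ∧ q) → ¬p, w0   [□-rule on 2 via w0Rw0]
7. p ∧ q, w0   [□-rule on 4 via w0Rw0]
8. p, w0   [∧-rule on 7]
9. q, w0   [∧-rule on 7]
10. ¬(p ∧ q), w0   [→-rule on 6 (branches; this branch)]
11. ¬q, w0   [¬∧-rule on 10 (branches; this branch)]
Accessibility: w0Rw0
Branch closes: q and ¬q both at w0.
Every branch of the negation's tableau closes; the branch above is one of them.

Yes, valid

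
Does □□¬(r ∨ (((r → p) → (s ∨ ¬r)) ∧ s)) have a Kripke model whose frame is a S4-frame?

Satisfiable

1. □□¬(r ∨ (((r → p) → (s ∨ ¬r)) ∧ s)), w0
2. □¬(r ∨ (((r → p) → (s ∨ ¬r)) ∧ s)), w0   [□-rule on 1 via w0Rw0]
3. ¬(r ∨ (((r → p) → (s ∨ ¬r)) ∧ s)), w0   [□-rule on 2 via w0Rw0]
4. ¬r, w0   [¬∨-rule on 3]
5. ¬(((r → p) → (s ∨ ¬r)) ∧ s), w0   [¬∨-rule on 3]
6. ¬s, w0   [¬∧-rule on 5 (branches; this branch)]
Accessibility: w0Rw0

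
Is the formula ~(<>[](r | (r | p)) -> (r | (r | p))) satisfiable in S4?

Satisfiable (open branch found)

1. ~(<>[](r | (r | p)) -> (r | (r | p))), 0
2. <>[](r | (r | p)), 0
3. ~(r | (r | p)), 0
4. ~r, 0
5. ~(r | p), 0
6. ~p, 0
7. [](r | (r | p)), 1
8. r | (r | p), 1
9. r | p, 1
10. p, 1
Accessibility: 0R0, 0R1, 1R1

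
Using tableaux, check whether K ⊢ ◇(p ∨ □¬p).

Tableau for the negation ¬◇(p ∨ □¬p):
1. ¬◇(p ∨ □¬p), w0
The negation has an open branch (countermodel exists).

Not valid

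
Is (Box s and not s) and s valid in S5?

Tableau for the negation not ((Box s and not s) and s):
1. not ((Box s and not s) and s), u
2. not s, u   [neg-and-rule on 1 (branches; this branch)]
Accessibility: uRu
The negation has an open branch (countermodel exists).

Not valid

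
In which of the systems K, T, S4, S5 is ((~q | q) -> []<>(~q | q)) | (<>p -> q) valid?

T-tableau for the negation ~(((~q | q) -> []<>(~q | q)) | (<>p -> q)):
1. ~(((~q | q) -> []<>(~q | q)) | (<>p -> q)), 0
2. ~((~q | q) -> []<>(~q | q)), 0
3. ~(<>p -> q), 0
4. ~q | q, 0
5. ~[]<>(~q | q), 0
6. <>p, 0
7. ~q, 0
8. ~<>(~q | q), 1
9. ~(~q | q), 1
10. q, 1
11. ~q, 1
Accessibility: 0R0, 0R1, 1R1
Branch closes: q and ~q both at 1.
Every branch closes (one shown): valid in T, hence also in S4, S5 (every theorem of T is a theorem of S4 and S5).
K-tableau for the negation ~(((~q | q) -> []<>(~q | q)) | (<>p -> q)):
1. ~(((~q | q) -> []<>(~q | q)) | (<>p -> q)), 0
2. ~((~q | q) -> []<>(~q | q)), 0
3. ~(<>p -> q), 0
4. ~q | q, 0
5. ~[]<>(~q | q), 0
6. <>p, 0
7. ~q, 0
8. ~<>(~q | q), 1
9. p, 2
Accessibility: 0R1, 0R2
Complete open branch: countermodel on a K-frame, so not valid in K.

T, S4, S5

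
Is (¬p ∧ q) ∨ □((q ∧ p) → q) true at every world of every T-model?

Valid in T

Tableau for the negation ¬((¬p ∧ q) ∨ □((q ∧ p) → q)):
1. ¬((¬p ∧ q) ∨ □((q ∧ p) → q)), u
2. ¬(¬p ∧ q), u   [¬∨-rule on 1]
3. ¬□((q ∧ p) → q), u   [¬∨-rule on 1]
4. ¬q, u   [¬∧-rule on 2 (branches; this branch)]
5. ¬((q ∧ p) → q), v   [¬□-rule on 3: fresh world v, uRv]
6. q ∧ p, v   [¬→-rule on 5]
7. ¬q, v   [¬→-rule on 5]
8. q, v   [∧-rule on 6]
9. p, v   [∧-rule on 6]
Accessibility: uRu, uRv, vRv
Branch closes: q and ¬q both at v.
Every branch of the negation's tableau closes; the branch above is one of them.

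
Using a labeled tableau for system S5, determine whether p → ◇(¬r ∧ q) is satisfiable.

Yes, satisfiable

1. p → ◇(¬r ∧ q), u
2. ◇(¬r ∧ q), u   [→-rule on 1 (branches; this branch)]
3. ¬r ∧ q, v   [◇-rule on 2: fresh world v, uRv]
4. ¬r, v   [∧-rule on 3]
5. q, v   [∧-rule on 3]
Accessibility: uRu, uRv, vRu, vRv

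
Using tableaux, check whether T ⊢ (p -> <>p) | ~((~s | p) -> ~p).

Yes, valid

Tableau for the negation ~((p -> <>p) | ~((~s | p) -> ~p)):
1. ~((p -> <>p) | ~((~s | p) -> ~p)), w0
2. ~(p -> <>p), w0
3. (~s | p) -> ~p, w0
4. p, w0
5. ~<>p, w0
6. ~p, w0
Accessibility: w0Rw0
Branch closes: p and ~p both at w0.
Every branch of the negation's tableau closes; the branch above is one of them.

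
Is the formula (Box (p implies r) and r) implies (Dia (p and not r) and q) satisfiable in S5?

Yes, satisfiable

1. (Box (p implies r) and r) implies (Dia (p and not r) and q), u
2. Dia (p and not r) and q, u
3. Dia (p and not r), u
4. q, u
5. p and not r, v
6. p, v
7. not r, v
Accessibility: uRu, uRv, vRu, vRv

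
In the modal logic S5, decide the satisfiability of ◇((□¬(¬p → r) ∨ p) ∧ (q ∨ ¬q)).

1. ◇((□¬(¬p → r) ∨ p) ∧ (q ∨ ¬q)), 0
2. (□¬(¬p → r) ∨ p) ∧ (q ∨ ¬q), 1   [◇-rule on 1: fresh world 1, 0R1]
3. □¬(¬p → r) ∨ p, 1   [∧-rule on 2]
4. q ∨ ¬q, 1   [∧-rule on 2]
5. p, 1   [∨-rule on 3 (branches; this branch)]
6. ¬q, 1   [∨-rule on 4 (branches; this branch)]
Accessibility: 0R0, 0R1, 1R0, 1R1

Yes, satisfiable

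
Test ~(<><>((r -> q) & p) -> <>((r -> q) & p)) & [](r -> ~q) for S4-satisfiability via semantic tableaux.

1. ~(<><>((r -> q) & p) -> <>((r -> q) & p)) & [](r -> ~q), 0
2. ~(<><>((r -> q) & p) -> <>((r -> q) & p)), 0
3. [](r -> ~q), 0
4. <><>((r -> q) & p), 0
5. ~<>((r -> q) & p), 0
6. r -> ~q, 0
7. ~((r -> q) & p), 0
8. ~q, 0
9. ~(r -> q), 0
10. r, 0
11. <>((r -> q) & p), 1
12. r -> ~q, 1
13. ~((r -> q) & p), 1
14. ~q, 1
15. ~(r -> q), 1
16. r, 1
17. (r -> q) & p, 2
18. r -> q, 2
19. p, 2
20. r -> ~q, 2
21. ~((r -> q) & p), 2
22. q, 2
23. ~r, 2
24. ~(r -> q), 2
25. r, 2
26. ~q, 2
Accessibility: 0R0, 0R1, 0R2, 1R1, 1R2, 2R2
Branch closes: r and ~r both at 2.
Every branch closes; the branch above is one of them.

Unsatisfiable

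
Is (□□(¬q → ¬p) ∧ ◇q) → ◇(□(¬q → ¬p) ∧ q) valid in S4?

Valid in S4

Tableau for the negation ¬((□□(¬q → ¬p) ∧ ◇q) → ◇(□(¬q → ¬p) ∧ q)):
1. ¬((□□(¬q → ¬p) ∧ ◇q) → ◇(□(¬q → ¬p) ∧ q)), 0
2. □□(¬q → ¬p) ∧ ◇q, 0
3. ¬◇(□(¬q → ¬p) ∧ q), 0
4. □□(¬q → ¬p), 0
5. ◇q, 0
6. ¬(□(¬q → ¬p) ∧ q), 0
7. □(¬q → ¬p), 0
8. ¬q → ¬p, 0
9. ¬q, 0
10. ¬p, 0
11. q, 1
12. ¬(□(¬q → ¬p) ∧ q), 1
13. □(¬q → ¬p), 1
14. ¬q → ¬p, 1
15. ¬□(¬q → ¬p), 1
16. ¬p, 1
17. ¬(¬q → ¬p), 2
18. ¬q, 2
19. p, 2
20. ¬(□(¬q → ¬p) ∧ q), 2
21. □(¬q → ¬p), 2
22. ¬q → ¬p, 2
23. ¬p, 2
Accessibility: 0R0, 0R1, 0R2, 1R1, 1R2, 2R2
Branch closes: p and ¬p both at 2.
All branches of the negation close; one closing branch shown above.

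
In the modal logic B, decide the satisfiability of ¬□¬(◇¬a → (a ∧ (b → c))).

1. ¬□¬(◇¬a → (a ∧ (b → c))), 0
2. ◇¬a → (a ∧ (b → c)), 1   [¬□-rule on 1: fresh world 1, 0R1]
3. a ∧ (b → c), 1   [→-rule on 2 (branches; this branch)]
4. a, 1   [∧-rule on 3]
5. b → c, 1   [∧-rule on 3]
6. c, 1   [→-rule on 5 (branches; this branch)]
Accessibility: 0R0, 0R1, 1R0, 1R1

Yes, satisfiable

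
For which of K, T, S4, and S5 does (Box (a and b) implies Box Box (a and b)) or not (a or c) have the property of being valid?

T-tableau for the negation not ((Box (a and b) implies Box Box (a and b)) or not (a or c)):
1. not ((Box (a and b) implies Box Box (a and b)) or not (a or c)), u
2. not (Box (a and b) implies Box Box (a and b)), u   [neg-or-rule on 1]
3. a or c, u   [neg-or-rule on 1]
4. Box (a and b), u   [neg-implies-rule on 2]
5. not Box Box (a and b), u   [neg-implies-rule on 2]
6. a and b, u   [Box-rule on 4 via uRu]
7. a, u   [and-rule on 6]
8. b, u   [and-rule on 6]
9. c, u   [or-rule on 3 (branches; this branch)]
10. not Box (a and b), v   [neg-Box-rule on 5: fresh world v, uRv]
11. a and b, v   [Box-rule on 4 via uRv]
12. a, v   [and-rule on 11]
13. b, v   [and-rule on 11]
14. not (a and b), w   [neg-Box-rule on 10: fresh world w, vRw]
15. not b, w   [neg-and-rule on 14 (branches; this branch)]
Accessibility: uRu, uRv, vRv, vRw, wRw
Complete open branch: countermodel on a T-frame, so not valid in T, nor in K (the same frame is also a K-frame).
S4-tableau for the negation not ((Box (a and b) implies Box Box (a and b)) or not (a or c)):
1. not ((Box (a and b) implies Box Box (a and b)) or not (a or c)), u
2. not (Box (a and b) implies Box Box (a and b)), u   [neg-or-rule on 1]
3. a or c, u   [neg-or-rule on 1]
4. Box (a and b), u   [neg-implies-rule on 2]
5. not Box Box (a and b), u   [neg-implies-rule on 2]
6. a and b, u   [Box-rule on 4 via uRu]
7. a, u   [and-rule on 6]
8. b, u   [and-rule on 6]
9. c, u   [or-rule on 3 (branches; this branch)]
10. not Box (a and b), v   [neg-Box-rule on 5: fresh world v, uRv]
11. a and b, v   [Box-rule on 4 via uRv]
12. a, v   [and-rule on 11]
13. b, v   [and-rule on 11]
14. not (a and b), w   [neg-Box-rule on 10: fresh world w, vRw]
15. a and b, w   [Box-rule on 4 via uRw]
16. a, w   [and-rule on 15]
17. b, w   [and-rule on 15]
18. not b, w   [neg-and-rule on 14 (branches; this branch)]
Accessibility: uRu, uRv, uRw, vRv, vRw, wRw
Branch closes: b and not b both at w.
Every branch closes (one shown): valid in S4, hence also in S5 (every theorem of S4 is a theorem of S5).

S4, S5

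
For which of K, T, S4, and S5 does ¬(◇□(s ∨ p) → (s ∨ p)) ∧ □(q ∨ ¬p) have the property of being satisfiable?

S4-tableau for the formula:
1. ¬(◇□(s ∨ p) → (s ∨ p)) ∧ □(q ∨ ¬p), u
2. ¬(◇□(s ∨ p) → (s ∨ p)), u
3. □(q ∨ ¬p), u
4. ◇□(s ∨ p), u
5. ¬(s ∨ p), u
6. ¬s, u
7. ¬p, u
8. q ∨ ¬p, u
9. □(s ∨ p), v
10. q ∨ ¬p, v
11. s ∨ p, v
12. ¬p, v
13. s, v
Accessibility: uRu, uRv, vRv
Complete open branch: satisfiable in S4, hence also in K, T (this S4-model is also a K-model and a T-model).
S5-tableau for the formula:
1. ¬(◇□(s ∨ p) → (s ∨ p)) ∧ □(q ∨ ¬p), u
2. ¬(◇□(s ∨ p) → (s ∨ p)), u
3. □(q ∨ ¬p), u
4. ◇□(s ∨ p), u
5. ¬(s ∨ p), u
6. ¬s, u
7. ¬p, u
8. q ∨ ¬p, u
9. □(s ∨ p), v
10. q ∨ ¬p, v
11. s ∨ p, u
12. s ∨ p, v
13. ¬p, v
14. p, u
Accessibility: uRu, uRv, vRu, vRv
Branch closes: p and ¬p both at u.
Every branch closes (one shown): unsatisfiable in S5.

K, T, S4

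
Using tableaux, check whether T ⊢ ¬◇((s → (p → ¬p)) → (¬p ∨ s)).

Invalid (countermodel exists)

Tableau for the negation ◇((s → (p → ¬p)) → (¬p ∨ s)):
1. ◇((s → (p → ¬p)) → (¬p ∨ s)), w0
2. (s → (p → ¬p)) → (¬p ∨ s), w1
3. ¬p ∨ s, w1
4. s, w1
Accessibility: w0Rw0, w0Rw1, w1Rw1
The negation has an open branch (countermodel exists).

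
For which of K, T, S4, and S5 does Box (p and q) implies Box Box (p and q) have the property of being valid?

S4-tableau for the negation not (Box (p and q) implies Box Box (p and q)):
1. not (Box (p and q) implies Box Box (p and q)), u
2. Box (p and q), u   [neg-implies-rule on 1]
3. not Box Box (p and q), u   [neg-implies-rule on 1]
4. p and q, u   [Box-rule on 2 via uRu]
5. p, u   [and-rule on 4]
6. q, u   [and-rule on 4]
7. not Box (p and q), v   [neg-Box-rule on 3: fresh world v, uRv]
8. p and q, v   [Box-rule on 2 via uRv]
9. p, v   [and-rule on 8]
10. q, v   [and-rule on 8]
11. not (p and q), w   [neg-Box-rule on 7: fresh world w, vRw]
12. p and q, w   [Box-rule on 2 via uRw]
13. p, w   [and-rule on 12]
14. q, w   [and-rule on 12]
15. not q, w   [neg-and-rule on 11 (branches; this branch)]
Accessibility: uRu, uRv, uRw, vRv, vRw, wRw
Branch closes: q and not q both at w.
Every branch closes (one shown): valid in S4, hence also in S5 (every theorem of S4 is a theorem of S5).
T-tableau for the negation not (Box (p and q) implies Box Box (p and q)):
1. not (Box (p and q) implies Box Box (p and q)), u
2. Box (p and q), u   [neg-implies-rule on 1]
3. not Box Box (p and q), u   [neg-implies-rule on 1]
4. p and q, u   [Box-rule on 2 via uRu]
5. p, u   [and-rule on 4]
6. q, u   [and-rule on 4]
7. not Box (p and q), v   [neg-Box-rule on 3: fresh world v, uRv]
8. p and q, v   [Box-rule on 2 via uRv]
9. p, v   [and-rule on 8]
10. q, v   [and-rule on 8]
11. not (p and q), w   [neg-Box-rule on 7: fresh world w, vRw]
12. not q, w   [neg-and-rule on 11 (branches; this branch)]
Accessibility: uRu, uRv, vRv, vRw, wRw
Complete open branch: countermodel on a T-frame, so not valid in T, nor in K (the same frame is also a K-frame).

S4, S5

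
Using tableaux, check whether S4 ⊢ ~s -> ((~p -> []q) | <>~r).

Tableau for the negation ~(~s -> ((~p -> []q) | <>~r)):
1. ~(~s -> ((~p -> []q) | <>~r)), u
2. ~s, u
3. ~((~p -> []q) | <>~r), u
4. ~(~p -> []q), u
5. ~<>~r, u
6. ~p, u
7. ~[]q, u
8. r, u
9. ~q, v
10. r, v
Accessibility: uRu, uRv, vRv
The negation has an open branch (countermodel exists).

Invalid (countermodel exists)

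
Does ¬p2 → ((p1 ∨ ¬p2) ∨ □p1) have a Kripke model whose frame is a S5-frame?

1. ¬p2 → ((p1 ∨ ¬p2) ∨ □p1), u
2. (p1 ∨ ¬p2) ∨ □p1, u   [→-rule on 1 (branches; this branch)]
3. □p1, u   [∨-rule on 2 (branches; this branch)]
4. p1, u   [□-rule on 3 via uRu]
Accessibility: uRu

Satisfiable (open branch found)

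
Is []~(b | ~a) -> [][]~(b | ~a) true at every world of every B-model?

Invalid (countermodel exists)

Tableau for the negation ~([]~(b | ~a) -> [][]~(b | ~a)):
1. ~([]~(b | ~a) -> [][]~(b | ~a)), 0
2. []~(b | ~a), 0
3. ~[][]~(b | ~a), 0
4. ~(b | ~a), 0
5. ~b, 0
6. a, 0
7. ~[]~(b | ~a), 1
8. ~(b | ~a), 1
9. ~b, 1
10. a, 1
11. b | ~a, 2
12. ~a, 2
Accessibility: 0R0, 0R1, 1R0, 1R1, 1R2, 2R1, 2R2
The negation has an open branch (countermodel exists).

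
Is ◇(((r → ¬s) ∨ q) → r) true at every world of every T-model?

Tableau for the negation ¬◇(((r → ¬s) ∨ q) → r):
1. ¬◇(((r → ¬s) ∨ q) → r), u
2. ¬(((r → ¬s) ∨ q) → r), u
3. (r → ¬s) ∨ q, u
4. ¬r, u
5. q, u
Accessibility: uRu
The negation has an open branch (countermodel exists).

Not valid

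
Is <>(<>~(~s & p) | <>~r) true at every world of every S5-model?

Tableau for the negation ~<>(<>~(~s & p) | <>~r):
1. ~<>(<>~(~s & p) | <>~r), w0
2. ~(<>~(~s & p) | <>~r), w0
3. ~<>~(~s & p), w0
4. ~<>~r, w0
5. ~s & p, w0
6. ~s, w0
7. p, w0
8. r, w0
Accessibility: w0Rw0
The negation has an open branch (countermodel exists).

Not valid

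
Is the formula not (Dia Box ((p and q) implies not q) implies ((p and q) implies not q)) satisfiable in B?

1. not (Dia Box ((p and q) implies not q) implies ((p and q) implies not q)), w0
2. Dia Box ((p and q) implies not q), w0
3. not ((p and q) implies not q), w0
4. p and q, w0
5. q, w0
6. p, w0
7. Box ((p and q) implies not q), w1
8. (p and q) implies not q, w0
9. (p and q) implies not q, w1
10. not (p and q), w0
11. not q, w1
12. not q, w0
Accessibility: w0Rw0, w0Rw1, w1Rw0, w1Rw1
Branch closes: q and not q both at w0.
All branches of the tableau close; one closing branch shown above.

Unsatisfiable (every branch closes)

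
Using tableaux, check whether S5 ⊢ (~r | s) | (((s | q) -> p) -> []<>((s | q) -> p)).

Tableau for the negation ~((~r | s) | (((s | q) -> p) -> []<>((s | q) -> p))):
1. ~((~r | s) | (((s | q) -> p) -> []<>((s | q) -> p))), 0
2. ~(~r | s), 0   [~|-rule on 1]
3. ~(((s | q) -> p) -> []<>((s | q) -> p)), 0   [~|-rule on 1]
4. r, 0   [~|-rule on 2]
5. ~s, 0   [~|-rule on 2]
6. (s | q) -> p, 0   [~->-rule on 3]
7. ~[]<>((s | q) -> p), 0   [~->-rule on 3]
8. ~(s | q), 0   [->-rule on 6 (branches; this branch)]
9. ~q, 0   [~|-rule on 8]
10. ~<>((s | q) -> p), 1   [~[]-rule on 7: fresh world 1, 0R1]
11. ~((s | q) -> p), 0   [~<>-rule on 10 via 1R0]
12. s | q, 0   [~->-rule on 11]
13. ~p, 0   [~->-rule on 11]
14. ~((s | q) -> p), 1   [~<>-rule on 10 via 1R1]
15. s | q, 1   [~->-rule on 14]
16. ~p, 1   [~->-rule on 14]
17. q, 0   [|-rule on 12 (branches; this branch)]
Accessibility: 0R0, 0R1, 1R0, 1R1
Branch closes: q and ~q both at 0.
Every branch of the negation's tableau closes; the branch above is one of them.

Valid in S5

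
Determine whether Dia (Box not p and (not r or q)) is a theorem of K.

No, not valid

Tableau for the negation not Dia (Box not p and (not r or q)):
1. not Dia (Box not p and (not r or q)), w0
The negation has an open branch (countermodel exists).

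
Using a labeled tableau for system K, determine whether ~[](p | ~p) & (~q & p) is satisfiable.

Unsatisfiable

1. ~[](p | ~p) & (~q & p), w0
2. ~[](p | ~p), w0   [&-rule on 1]
3. ~q & p, w0   [&-rule on 1]
4. ~q, w0   [&-rule on 3]
5. p, w0   [&-rule on 3]
6. ~(p | ~p), w1   [~[]-rule on 2: fresh world w1, w0Rw1]
7. ~p, w1   [~|-rule on 6]
8. p, w1   [~|-rule on 6]
Accessibility: w0Rw1
Branch closes: p and ~p both at w1.
Every branch closes; the branch above is one of them.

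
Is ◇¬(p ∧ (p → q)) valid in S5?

Invalid (countermodel exists)

Tableau for the negation ¬◇¬(p ∧ (p → q)):
1. ¬◇¬(p ∧ (p → q)), w0
2. p ∧ (p → q), w0   [¬◇-rule on 1 via w0Rw0]
3. p, w0   [∧-rule on 2]
4. p → q, w0   [∧-rule on 2]
5. q, w0   [→-rule on 4 (branches; this branch)]
Accessibility: w0Rw0
The negation has an open branch (countermodel exists).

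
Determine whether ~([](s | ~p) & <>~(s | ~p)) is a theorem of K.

Valid

Tableau for the negation [](s | ~p) & <>~(s | ~p):
1. [](s | ~p) & <>~(s | ~p), 0
2. [](s | ~p), 0
3. <>~(s | ~p), 0
4. ~(s | ~p), 1
5. ~s, 1
6. p, 1
7. s | ~p, 1
8. ~p, 1
Accessibility: 0R1
Branch closes: p and ~p both at 1.
All branches of the negation close; one closing branch shown above.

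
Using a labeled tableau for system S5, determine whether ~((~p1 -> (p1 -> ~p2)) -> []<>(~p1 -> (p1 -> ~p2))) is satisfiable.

Unsatisfiable

1. ~((~p1 -> (p1 -> ~p2)) -> []<>(~p1 -> (p1 -> ~p2))), w0
2. ~p1 -> (p1 -> ~p2), w0
3. ~[]<>(~p1 -> (p1 -> ~p2)), w0
4. p1 -> ~p2, w0
5. ~p2, w0
6. ~<>(~p1 -> (p1 -> ~p2)), w1
7. ~(~p1 -> (p1 -> ~p2)), w0
8. ~p1, w0
9. ~(p1 -> ~p2), w0
10. p1, w0
11. p2, w0
Accessibility: w0Rw0, w0Rw1, w1Rw0, w1Rw1
Branch closes: p1 and ~p1 both at w0.
(One branch shown.) All branches close.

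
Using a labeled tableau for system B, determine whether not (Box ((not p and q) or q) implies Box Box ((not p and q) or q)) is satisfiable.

Satisfiable (open branch found)

1. not (Box ((not p and q) or q) implies Box Box ((not p and q) or q)), 0
2. Box ((not p and q) or q), 0   [neg-implies-rule on 1]
3. not Box Box ((not p and q) or q), 0   [neg-implies-rule on 1]
4. (not p and q) or q, 0   [Box-rule on 2 via 0R0]
5. q, 0   [or-rule on 4 (branches; this branch)]
6. not Box ((not p and q) or q), 1   [neg-Box-rule on 3: fresh world 1, 0R1]
7. (not p and q) or q, 1   [Box-rule on 2 via 0R1]
8. q, 1   [or-rule on 7 (branches; this branch)]
9. not ((not p and q) or q), 2   [neg-Box-rule on 6: fresh world 2, 1R2]
10. not (not p and q), 2   [neg-or-rule on 9]
11. not q, 2   [neg-or-rule on 9]
Accessibility: 0R0, 0R1, 1R0, 1R1, 1R2, 2R1, 2R2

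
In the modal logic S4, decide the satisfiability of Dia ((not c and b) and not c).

Satisfiable

1. Dia ((not c and b) and not c), 0
2. (not c and b) and not c, 1
3. not c and b, 1
4. not c, 1
5. b, 1
Accessibility: 0R0, 0R1, 1R1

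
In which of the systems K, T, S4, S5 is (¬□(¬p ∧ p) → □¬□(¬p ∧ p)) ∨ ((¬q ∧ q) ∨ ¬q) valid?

T, S4, S5

K-tableau for the negation ¬((¬□(¬p ∧ p) → □¬□(¬p ∧ p)) ∨ ((¬q ∧ q) ∨ ¬q)):
1. ¬((¬□(¬p ∧ p) → □¬□(¬p ∧ p)) ∨ ((¬q ∧ q) ∨ ¬q)), 0
2. ¬(¬□(¬p ∧ p) → □¬□(¬p ∧ p)), 0
3. ¬((¬q ∧ q) ∨ ¬q), 0
4. ¬□(¬p ∧ p), 0
5. ¬□¬□(¬p ∧ p), 0
6. ¬(¬q ∧ q), 0
7. q, 0
8. ¬(¬p ∧ p), 1
9. ¬p, 1
10. □(¬p ∧ p), 2
Accessibility: 0R1, 0R2
Complete open branch: countermodel on a K-frame, so not valid in K.
T-tableau for the negation ¬((¬□(¬p ∧ p) → □¬□(¬p ∧ p)) ∨ ((¬q ∧ q) ∨ ¬q)):
1. ¬((¬□(¬p ∧ p) → □¬□(¬p ∧ p)) ∨ ((¬q ∧ q) ∨ ¬q)), 0
2. ¬(¬□(¬p ∧ p) → □¬□(¬p ∧ p)), 0
3. ¬((¬q ∧ q) ∨ ¬q), 0
4. ¬□(¬p ∧ p), 0
5. ¬□¬□(¬p ∧ p), 0
6. ¬(¬q ∧ q), 0
7. q, 0
8. ¬(¬p ∧ p), 1
9. ¬p, 1
10. □(¬p ∧ p), 2
11. ¬p ∧ p, 2
12. ¬p, 2
13. p, 2
Accessibility: 0R0, 0R1, 0R2, 1R1, 2R2
Branch closes: p and ¬p both at 2.
Every branch closes (one shown): valid in T, hence also in S4, S5 (every theorem of T is a theorem of S4 and S5).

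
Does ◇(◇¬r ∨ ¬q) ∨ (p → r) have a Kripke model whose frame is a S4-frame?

Satisfiable (open branch found)

1. ◇(◇¬r ∨ ¬q) ∨ (p → r), u
2. p → r, u
3. r, u
Accessibility: uRu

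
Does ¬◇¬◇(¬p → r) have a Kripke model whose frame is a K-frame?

Yes, satisfiable

1. ¬◇¬◇(¬p → r), 0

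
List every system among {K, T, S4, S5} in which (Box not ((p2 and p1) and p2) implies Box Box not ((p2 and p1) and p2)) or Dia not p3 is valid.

T-tableau for the negation not ((Box not ((p2 and p1) and p2) implies Box Box not ((p2 and p1) and p2)) or Dia not p3):
1. not ((Box not ((p2 and p1) and p2) implies Box Box not ((p2 and p1) and p2)) or Dia not p3), u
2. not (Box not ((p2 and p1) and p2) implies Box Box not ((p2 and p1) and p2)), u
3. not Dia not p3, u
4. Box not ((p2 and p1) and p2), u
5. not Box Box not ((p2 and p1) and p2), u
6. p3, u
7. not ((p2 and p1) and p2), u
8. not p2, u
9. not Box not ((p2 and p1) and p2), v
10. p3, v
11. not ((p2 and p1) and p2), v
12. not p2, v
13. (p2 and p1) and p2, w
14. p2 and p1, w
15. p2, w
16. p1, w
Accessibility: uRu, uRv, vRv, vRw, wRw
Complete open branch: countermodel on a T-frame, so not valid in T, nor in K (the same frame is also a K-frame).
S4-tableau for the negation not ((Box not ((p2 and p1) and p2) implies Box Box not ((p2 and p1) and p2)) or Dia not p3):
1. not ((Box not ((p2 and p1) and p2) implies Box Box not ((p2 and p1) and p2)) or Dia not p3), u
2. not (Box not ((p2 and p1) and p2) implies Box Box not ((p2 and p1) and p2)), u
3. not Dia not p3, u
4. Box not ((p2 and p1) and p2), u
5. not Box Box not ((p2 and p1) and p2), u
6. p3, u
7. not ((p2 and p1) and p2), u
8. not (p2 and p1), u
9. not p1, u
10. not Box not ((p2 and p1) and p2), v
11. p3, v
12. not ((p2 and p1) and p2), v
13. not (p2 and p1), v
14. not p1, v
15. (p2 and p1) and p2, w
16. p2 and p1, w
17. p2, w
18. p1, w
19. p3, w
20. not ((p2 and p1) and p2), w
21. not (p2 and p1), w
22. not p1, w
Accessibility: uRu, uRv, uRw, vRv, vRw, wRw
Branch closes: p1 and not p1 both at w.
Every branch closes (one shown): valid in S4, hence also in S5 (every theorem of S4 is a theorem of S5).

S4, S5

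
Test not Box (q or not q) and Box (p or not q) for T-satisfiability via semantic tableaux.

1. not Box (q or not q) and Box (p or not q), w0
2. not Box (q or not q), w0
3. Box (p or not q), w0
4. p or not q, w0
5. not q, w0
6. not (q or not q), w1
7. not q, w1
8. q, w1
Accessibility: w0Rw0, w0Rw1, w1Rw1
Branch closes: q and not q both at w1.
All branches of the tableau close; one closing branch shown above.

No, unsatisfiable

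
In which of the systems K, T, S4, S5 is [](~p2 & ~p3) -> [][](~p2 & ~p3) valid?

S4-tableau for the negation ~([](~p2 & ~p3) -> [][](~p2 & ~p3)):
1. ~([](~p2 & ~p3) -> [][](~p2 & ~p3)), u
2. [](~p2 & ~p3), u   [~->-rule on 1]
3. ~[][](~p2 & ~p3), u   [~->-rule on 1]
4. ~p2 & ~p3, u   [[]-rule on 2 via uRu]
5. ~p2, u   [&-rule on 4]
6. ~p3, u   [&-rule on 4]
7. ~[](~p2 & ~p3), v   [~[]-rule on 3: fresh world v, uRv]
8. ~p2 & ~p3, v   [[]-rule on 2 via uRv]
9. ~p2, v   [&-rule on 8]
10. ~p3, v   [&-rule on 8]
11. ~(~p2 & ~p3), w   [~[]-rule on 7: fresh world w, vRw]
12. ~p2 & ~p3, w   [[]-rule on 2 via uRw]
13. ~p2, w   [&-rule on 12]
14. ~p3, w   [&-rule on 12]
15. p3, w   [~&-rule on 11 (branches; this branch)]
Accessibility: uRu, uRv, uRw, vRv, vRw, wRw
Branch closes: p3 and ~p3 both at w.
Every branch closes (one shown): valid in S4, hence also in S5 (every theorem of S4 is a theorem of S5).
T-tableau for the negation ~([](~p2 & ~p3) -> [][](~p2 & ~p3)):
1. ~([](~p2 & ~p3) -> [][](~p2 & ~p3)), u
2. [](~p2 & ~p3), u   [~->-rule on 1]
3. ~[][](~p2 & ~p3), u   [~->-rule on 1]
4. ~p2 & ~p3, u   [[]-rule on 2 via uRu]
5. ~p2, u   [&-rule on 4]
6. ~p3, u   [&-rule on 4]
7. ~[](~p2 & ~p3), v   [~[]-rule on 3: fresh world v, uRv]
8. ~p2 & ~p3, v   [[]-rule on 2 via uRv]
9. ~p2, v   [&-rule on 8]
10. ~p3, v   [&-rule on 8]
11. ~(~p2 & ~p3), w   [~[]-rule on 7: fresh world w, vRw]
12. p3, w   [~&-rule on 11 (branches; this branch)]
Accessibility: uRu, uRv, vRv, vRw, wRw
Complete open branch: countermodel on a T-frame, so not valid in T, nor in K (the same frame is also a K-frame).

S4, S5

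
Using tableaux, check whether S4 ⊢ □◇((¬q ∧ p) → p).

Tableau for the negation ¬□◇((¬q ∧ p) → p):
1. ¬□◇((¬q ∧ p) → p), w0
2. ¬◇((¬q ∧ p) → p), w1   [¬□-rule on 1: fresh world w1, w0Rw1]
3. ¬((¬q ∧ p) → p), w1   [¬◇-rule on 2 via w1Rw1]
4. ¬q ∧ p, w1   [¬→-rule on 3]
5. ¬p, w1   [¬→-rule on 3]
6. ¬q, w1   [∧-rule on 4]
7. p, w1   [∧-rule on 4]
Accessibility: w0Rw0, w0Rw1, w1Rw1
Branch closes: p and ¬p both at w1.
All branches of the negation close; one closing branch shown above.

Yes, valid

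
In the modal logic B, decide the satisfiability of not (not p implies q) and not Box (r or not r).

No, unsatisfiable

1. not (not p implies q) and not Box (r or not r), 0
2. not (not p implies q), 0   [and-rule on 1]
3. not Box (r or not r), 0   [and-rule on 1]
4. not p, 0   [neg-implies-rule on 2]
5. not q, 0   [neg-implies-rule on 2]
6. not (r or not r), 1   [neg-Box-rule on 3: fresh world 1, 0R1]
7. not r, 1   [neg-or-rule on 6]
8. r, 1   [neg-or-rule on 6]
Accessibility: 0R0, 0R1, 1R0, 1R1
Branch closes: r and not r both at 1.
Every branch closes; the branch above is one of them.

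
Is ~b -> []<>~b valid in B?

Valid

Tableau for the negation ~(~b -> []<>~b):
1. ~(~b -> []<>~b), w0
2. ~b, w0
3. ~[]<>~b, w0
4. ~<>~b, w1
5. b, w0
Accessibility: w0Rw0, w0Rw1, w1Rw0, w1Rw1
Branch closes: b and ~b both at w0.
All branches of the negation close; one closing branch shown above.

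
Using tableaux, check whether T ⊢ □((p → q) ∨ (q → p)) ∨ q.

Tableau for the negation ¬(□((p → q) ∨ (q → p)) ∨ q):
1. ¬(□((p → q) ∨ (q → p)) ∨ q), w0
2. ¬□((p → q) ∨ (q → p)), w0
3. ¬q, w0
4. ¬((p → q) ∨ (q → p)), w1
5. ¬(p → q), w1
6. ¬(q → p), w1
7. p, w1
8. ¬q, w1
9. q, w1
10. ¬p, w1
Accessibility: w0Rw0, w0Rw1, w1Rw1
Branch closes: q and ¬q both at w1.
All branches of the negation close; one closing branch shown above.

Valid in T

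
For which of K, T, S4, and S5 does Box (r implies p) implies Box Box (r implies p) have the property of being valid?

T-tableau for the negation not (Box (r implies p) implies Box Box (r implies p)):
1. not (Box (r implies p) implies Box Box (r implies p)), 0
2. Box (r implies p), 0   [neg-implies-rule on 1]
3. not Box Box (r implies p), 0   [neg-implies-rule on 1]
4. r implies p, 0   [Box-rule on 2 via 0R0]
5. p, 0   [implies-rule on 4 (branches; this branch)]
6. not Box (r implies p), 1   [neg-Box-rule on 3: fresh world 1, 0R1]
7. r implies p, 1   [Box-rule on 2 via 0R1]
8. p, 1   [implies-rule on 7 (branches; this branch)]
9. not (r implies p), 2   [neg-Box-rule on 6: fresh world 2, 1R2]
10. r, 2   [neg-implies-rule on 9]
11. not p, 2   [neg-implies-rule on 9]
Accessibility: 0R0, 0R1, 1R1, 1R2, 2R2
Complete open branch: countermodel on a T-frame, so not valid in T, nor in K (the same frame is also a K-frame).
S4-tableau for the negation not (Box (r implies p) implies Box Box (r implies p)):
1. not (Box (r implies p) implies Box Box (r implies p)), 0
2. Box (r implies p), 0   [neg-implies-rule on 1]
3. not Box Box (r implies p), 0   [neg-implies-rule on 1]
4. r implies p, 0   [Box-rule on 2 via 0R0]
5. p, 0   [implies-rule on 4 (branches; this branch)]
6. not Box (r implies p), 1   [neg-Box-rule on 3: fresh world 1, 0R1]
7. r implies p, 1   [Box-rule on 2 via 0R1]
8. p, 1   [implies-rule on 7 (branches; this branch)]
9. not (r implies p), 2   [neg-Box-rule on 6: fresh world 2, 1R2]
10. r, 2   [neg-implies-rule on 9]
11. not p, 2   [neg-implies-rule on 9]
12. r implies p, 2   [Box-rule on 2 via 0R2]
13. p, 2   [implies-rule on 12 (branches; this branch)]
Accessibility: 0R0, 0R1, 0R2, 1R1, 1R2, 2R2
Branch closes: p and not p both at 2.
Every branch closes (one shown): valid in S4, hence also in S5 (every theorem of S4 is a theorem of S5).

S4, S5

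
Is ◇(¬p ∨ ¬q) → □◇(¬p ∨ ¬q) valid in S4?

Tableau for the negation ¬(◇(¬p ∨ ¬q) → □◇(¬p ∨ ¬q)):
1. ¬(◇(¬p ∨ ¬q) → □◇(¬p ∨ ¬q)), u
2. ◇(¬p ∨ ¬q), u
3. ¬□◇(¬p ∨ ¬q), u
4. ¬p ∨ ¬q, v
5. ¬q, v
6. ¬◇(¬p ∨ ¬q), w
7. ¬(¬p ∨ ¬q), w
8. p, w
9. q, w
Accessibility: uRu, uRv, uRw, vRv, wRw
The negation has an open branch (countermodel exists).

Invalid (countermodel exists)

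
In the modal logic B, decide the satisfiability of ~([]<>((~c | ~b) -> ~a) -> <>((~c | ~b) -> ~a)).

Unsatisfiable

1. ~([]<>((~c | ~b) -> ~a) -> <>((~c | ~b) -> ~a)), w0
2. []<>((~c | ~b) -> ~a), w0
3. ~<>((~c | ~b) -> ~a), w0
4. <>((~c | ~b) -> ~a), w0
5. ~((~c | ~b) -> ~a), w0
6. ~c | ~b, w0
7. a, w0
8. ~b, w0
9. (~c | ~b) -> ~a, w1
10. <>((~c | ~b) -> ~a), w1
11. ~((~c | ~b) -> ~a), w1
12. ~c | ~b, w1
13. a, w1
14. ~(~c | ~b), w1
15. c, w1
16. b, w1
17. ~b, w1
Accessibility: w0Rw0, w0Rw1, w1Rw0, w1Rw1
Branch closes: b and ~b both at w1.
Every branch closes; the branch above is one of them.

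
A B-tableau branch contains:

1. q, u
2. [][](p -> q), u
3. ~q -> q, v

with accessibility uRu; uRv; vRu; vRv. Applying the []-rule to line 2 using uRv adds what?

[](p -> q), v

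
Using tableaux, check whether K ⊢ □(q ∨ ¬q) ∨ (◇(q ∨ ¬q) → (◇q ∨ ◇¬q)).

Valid

Tableau for the negation ¬(□(q ∨ ¬q) ∨ (◇(q ∨ ¬q) → (◇q ∨ ◇¬q))):
1. ¬(□(q ∨ ¬q) ∨ (◇(q ∨ ¬q) → (◇q ∨ ◇¬q))), w0
2. ¬□(q ∨ ¬q), w0
3. ¬(◇(q ∨ ¬q) → (◇q ∨ ◇¬q)), w0
4. ◇(q ∨ ¬q), w0
5. ¬(◇q ∨ ◇¬q), w0
6. ¬◇q, w0
7. ¬◇¬q, w0
8. ¬(q ∨ ¬q), w1
9. ¬q, w1
10. q, w1
Accessibility: w0Rw1
Branch closes: q and ¬q both at w1.
All branches of the negation close; one closing branch shown above.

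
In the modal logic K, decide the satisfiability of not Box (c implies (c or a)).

1. not Box (c implies (c or a)), w0
2. not (c implies (c or a)), w1
3. c, w1
4. not (c or a), w1
5. not c, w1
6. not a, w1
Accessibility: w0Rw1
Branch closes: c and not c both at w1.
Every branch closes; the branch above is one of them.

Unsatisfiable (every branch closes)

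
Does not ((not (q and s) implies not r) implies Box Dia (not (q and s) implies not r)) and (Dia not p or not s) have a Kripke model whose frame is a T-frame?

Satisfiable (open branch found)

1. not ((not (q and s) implies not r) implies Box Dia (not (q and s) implies not r)) and (Dia not p or not s), w0
2. not ((not (q and s) implies not r) implies Box Dia (not (q and s) implies not r)), w0
3. Dia not p or not s, w0
4. not (q and s) implies not r, w0
5. not Box Dia (not (q and s) implies not r), w0
6. not s, w0
7. not r, w0
8. not Dia (not (q and s) implies not r), w1
9. not (not (q and s) implies not r), w1
10. not (q and s), w1
11. r, w1
12. not s, w1
Accessibility: w0Rw0, w0Rw1, w1Rw1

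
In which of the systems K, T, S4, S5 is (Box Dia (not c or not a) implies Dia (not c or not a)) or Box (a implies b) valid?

K-tableau for the negation not ((Box Dia (not c or not a) implies Dia (not c or not a)) or Box (a implies b)):
1. not ((Box Dia (not c or not a) implies Dia (not c or not a)) or Box (a implies b)), 0
2. not (Box Dia (not c or not a) implies Dia (not c or not a)), 0
3. not Box (a implies b), 0
4. Box Dia (not c or not a), 0
5. not Dia (not c or not a), 0
6. not (a implies b), 1
7. a, 1
8. not b, 1
9. Dia (not c or not a), 1
10. not (not c or not a), 1
11. c, 1
12. not c or not a, 2
13. not a, 2
Accessibility: 0R1, 1R2
Complete open branch: countermodel on a K-frame, so not valid in K.
T-tableau for the negation not ((Box Dia (not c or not a) implies Dia (not c or not a)) or Box (a implies b)):
1. not ((Box Dia (not c or not a) implies Dia (not c or not a)) or Box (a implies b)), 0
2. not (Box Dia (not c or not a) implies Dia (not c or not a)), 0
3. not Box (a implies b), 0
4. Box Dia (not c or not a), 0
5. not Dia (not c or not a), 0
6. Dia (not c or not a), 0
7. not (not c or not a), 0
8. c, 0
9. a, 0
10. not (a implies b), 1
11. a, 1
12. not b, 1
13. Dia (not c or not a), 1
14. not (not c or not a), 1
15. c, 1
16. not c or not a, 2
17. Dia (not c or not a), 2
18. not (not c or not a), 2
19. c, 2
20. a, 2
21. not a, 2
Accessibility: 0R0, 0R1, 0R2, 1R1, 2R2
Branch closes: a and not a both at 2.
Every branch closes (one shown): valid in T, hence also in S4, S5 (every theorem of T is a theorem of S4 and S5).

T, S4, S5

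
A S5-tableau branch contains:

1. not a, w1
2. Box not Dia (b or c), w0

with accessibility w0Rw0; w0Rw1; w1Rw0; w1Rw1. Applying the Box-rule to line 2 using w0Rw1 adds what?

not Dia (b or c), w1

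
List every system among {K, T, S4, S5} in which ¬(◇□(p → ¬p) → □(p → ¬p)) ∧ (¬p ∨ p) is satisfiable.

K, T, S4

S4-tableau for the formula:
1. ¬(◇□(p → ¬p) → □(p → ¬p)) ∧ (¬p ∨ p), u
2. ¬(◇□(p → ¬p) → □(p → ¬p)), u
3. ¬p ∨ p, u
4. ◇□(p → ¬p), u
5. ¬□(p → ¬p), u
6. p, u
7. □(p → ¬p), v
8. p → ¬p, v
9. ¬p, v
10. ¬(p → ¬p), w
11. p, w
Accessibility: uRu, uRv, uRw, vRv, wRw
Complete open branch: satisfiable in S4, hence also in K, T (this S4-model is also a K-model and a T-model).
S5-tableau for the formula:
1. ¬(◇□(p → ¬p) → □(p → ¬p)) ∧ (¬p ∨ p), u
2. ¬(◇□(p → ¬p) → □(p → ¬p)), u
3. ¬p ∨ p, u
4. ◇□(p → ¬p), u
5. ¬□(p → ¬p), u
6. ¬p, u
7. □(p → ¬p), v
8. p → ¬p, u
9. p → ¬p, v
10. ¬p, v
11. ¬(p → ¬p), w
12. p, w
13. p → ¬p, w
14. ¬p, w
Accessibility: uRu, uRv, uRw, vRu, vRv, vRw, wRu, wRv, wRw
Branch closes: p and ¬p both at w.
Every branch closes (one shown): unsatisfiable in S5.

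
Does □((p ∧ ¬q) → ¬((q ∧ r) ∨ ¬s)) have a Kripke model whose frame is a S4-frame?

1. □((p ∧ ¬q) → ¬((q ∧ r) ∨ ¬s)), 0
2. (p ∧ ¬q) → ¬((q ∧ r) ∨ ¬s), 0
3. ¬((q ∧ r) ∨ ¬s), 0
4. ¬(q ∧ r), 0
5. s, 0
6. ¬r, 0
Accessibility: 0R0

Yes, satisfiable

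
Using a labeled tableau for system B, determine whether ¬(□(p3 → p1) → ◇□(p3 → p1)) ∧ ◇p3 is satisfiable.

1. ¬(□(p3 → p1) → ◇□(p3 → p1)) ∧ ◇p3, w0
2. ¬(□(p3 → p1) → ◇□(p3 → p1)), w0   [∧-rule on 1]
3. ◇p3, w0   [∧-rule on 1]
4. □(p3 → p1), w0   [¬→-rule on 2]
5. ¬◇□(p3 → p1), w0   [¬→-rule on 2]
6. p3 → p1, w0   [□-rule on 4 via w0Rw0]
7. ¬□(p3 → p1), w0   [¬◇-rule on 5 via w0Rw0]
8. p1, w0   [→-rule on 6 (branches; this branch)]
9. p3, w1   [◇-rule on 3: fresh world w1, w0Rw1]
10. p3 → p1, w1   [□-rule on 4 via w0Rw1]
11. ¬□(p3 → p1), w1   [¬◇-rule on 5 via w0Rw1]
12. p1, w1   [→-rule on 10 (branches; this branch)]
13. ¬(p3 → p1), w2   [¬□-rule on 7: fresh world w2, w0Rw2]
14. p3, w2   [¬→-rule on 13]
15. ¬p1, w2   [¬→-rule on 13]
16. p3 → p1, w2   [□-rule on 4 via w0Rw2]
17. ¬□(p3 → p1), w2   [¬◇-rule on 5 via w0Rw2]
18. p1, w2   [→-rule on 16 (branches; this branch)]
Accessibility: w0Rw0, w0Rw1, w0Rw2, w1Rw0, w1Rw1, w2Rw0, w2Rw2
Branch closes: p1 and ¬p1 both at w2.
(One branch shown.) All branches close.

Unsatisfiable (every branch closes)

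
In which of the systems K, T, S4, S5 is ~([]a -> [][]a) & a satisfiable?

K, T

T-tableau for the formula:
1. ~([]a -> [][]a) & a, 0
2. ~([]a -> [][]a), 0   [&-rule on 1]
3. a, 0   [&-rule on 1]
4. []a, 0   [~->-rule on 2]
5. ~[][]a, 0   [~->-rule on 2]
6. ~[]a, 1   [~[]-rule on 5: fresh world 1, 0R1]
7. a, 1   [[]-rule on 4 via 0R1]
8. ~a, 2   [~[]-rule on 6: fresh world 2, 1R2]
Accessibility: 0R0, 0R1, 1R1, 1R2, 2R2
Complete open branch: satisfiable in T, hence also in K (this T-model is also a K-model).
S4-tableau for the formula:
1. ~([]a -> [][]a) & a, 0
2. ~([]a -> [][]a), 0   [&-rule on 1]
3. a, 0   [&-rule on 1]
4. []a, 0   [~->-rule on 2]
5. ~[][]a, 0   [~->-rule on 2]
6. ~[]a, 1   [~[]-rule on 5: fresh world 1, 0R1]
7. a, 1   [[]-rule on 4 via 0R1]
8. ~a, 2   [~[]-rule on 6: fresh world 2, 1R2]
9. a, 2   [[]-rule on 4 via 0R2]
Accessibility: 0R0, 0R1, 0R2, 1R1, 1R2, 2R2
Branch closes: a and ~a both at 2.
Every branch closes (one shown): unsatisfiable in S4, hence also in S5 (every S5-frame is an S4-frame).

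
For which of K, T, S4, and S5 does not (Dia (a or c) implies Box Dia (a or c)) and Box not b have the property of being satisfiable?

K, T, S4

S4-tableau for the formula:
1. not (Dia (a or c) implies Box Dia (a or c)) and Box not b, w0
2. not (Dia (a or c) implies Box Dia (a or c)), w0
3. Box not b, w0
4. Dia (a or c), w0
5. not Box Dia (a or c), w0
6. not b, w0
7. a or c, w1
8. not b, w1
9. c, w1
10. not Dia (a or c), w2
11. not b, w2
12. not (a or c), w2
13. not a, w2
14. not c, w2
Accessibility: w0Rw0, w0Rw1, w0Rw2, w1Rw1, w2Rw2
Complete open branch: satisfiable in S4, hence also in K, T (this S4-model is also a K-model and a T-model).
S5-tableau for the formula:
1. not (Dia (a or c) implies Box Dia (a or c)) and Box not b, w0
2. not (Dia (a or c) implies Box Dia (a or c)), w0
3. Box not b, w0
4. Dia (a or c), w0
5. not Box Dia (a or c), w0
6. not b, w0
7. a or c, w1
8. not b, w1
9. c, w1
10. not Dia (a or c), w2
11. not b, w2
12. not (a or c), w0
13. not a, w0
14. not c, w0
15. not (a or c), w1
16. not a, w1
17. not c, w1
Accessibility: w0Rw0, w0Rw1, w0Rw2, w1Rw0, w1Rw1, w1Rw2, w2Rw0, w2Rw1, w2Rw2
Branch closes: c and not c both at w1.
Every branch closes (one shown): unsatisfiable in S5.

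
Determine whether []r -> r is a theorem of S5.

Tableau for the negation ~([]r -> r):
1. ~([]r -> r), u
2. []r, u
3. ~r, u
4. r, u
Accessibility: uRu
Branch closes: r and ~r both at u.
Every branch of the negation's tableau closes; the branch above is one of them.

Valid in S5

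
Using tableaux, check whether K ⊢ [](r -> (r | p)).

Valid in K

Tableau for the negation ~[](r -> (r | p)):
1. ~[](r -> (r | p)), u
2. ~(r -> (r | p)), v
3. r, v
4. ~(r | p), v
5. ~r, v
6. ~p, v
Accessibility: uRv
Branch closes: r and ~r both at v.
All branches of the negation close; one closing branch shown above.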